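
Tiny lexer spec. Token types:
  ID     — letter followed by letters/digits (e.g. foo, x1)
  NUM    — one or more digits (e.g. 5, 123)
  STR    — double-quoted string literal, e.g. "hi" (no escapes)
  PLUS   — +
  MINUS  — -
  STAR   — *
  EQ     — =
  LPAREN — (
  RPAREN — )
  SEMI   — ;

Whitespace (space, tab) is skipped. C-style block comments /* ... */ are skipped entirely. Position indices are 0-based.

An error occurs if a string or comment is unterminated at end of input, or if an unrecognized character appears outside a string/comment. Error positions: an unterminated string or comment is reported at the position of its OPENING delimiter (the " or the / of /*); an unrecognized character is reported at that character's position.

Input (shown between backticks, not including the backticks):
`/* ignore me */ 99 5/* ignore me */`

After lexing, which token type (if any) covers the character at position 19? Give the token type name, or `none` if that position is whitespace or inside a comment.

Answer: NUM

Derivation:
pos=0: enter COMMENT mode (saw '/*')
exit COMMENT mode (now at pos=15)
pos=16: emit NUM '99' (now at pos=18)
pos=19: emit NUM '5' (now at pos=20)
pos=20: enter COMMENT mode (saw '/*')
exit COMMENT mode (now at pos=35)
DONE. 2 tokens: [NUM, NUM]
Position 19: char is '5' -> NUM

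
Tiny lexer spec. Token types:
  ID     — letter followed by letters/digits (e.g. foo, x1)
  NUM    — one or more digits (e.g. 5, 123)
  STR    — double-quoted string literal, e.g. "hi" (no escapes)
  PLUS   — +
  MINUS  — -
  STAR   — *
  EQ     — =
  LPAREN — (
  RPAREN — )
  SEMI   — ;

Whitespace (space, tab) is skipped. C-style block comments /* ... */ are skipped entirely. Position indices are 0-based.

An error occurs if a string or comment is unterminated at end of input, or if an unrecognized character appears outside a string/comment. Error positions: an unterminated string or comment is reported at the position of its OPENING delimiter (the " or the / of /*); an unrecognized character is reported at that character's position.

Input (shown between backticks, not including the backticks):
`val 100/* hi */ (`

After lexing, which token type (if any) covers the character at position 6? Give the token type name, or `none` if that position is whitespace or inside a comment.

Answer: NUM

Derivation:
pos=0: emit ID 'val' (now at pos=3)
pos=4: emit NUM '100' (now at pos=7)
pos=7: enter COMMENT mode (saw '/*')
exit COMMENT mode (now at pos=15)
pos=16: emit LPAREN '('
DONE. 3 tokens: [ID, NUM, LPAREN]
Position 6: char is '0' -> NUM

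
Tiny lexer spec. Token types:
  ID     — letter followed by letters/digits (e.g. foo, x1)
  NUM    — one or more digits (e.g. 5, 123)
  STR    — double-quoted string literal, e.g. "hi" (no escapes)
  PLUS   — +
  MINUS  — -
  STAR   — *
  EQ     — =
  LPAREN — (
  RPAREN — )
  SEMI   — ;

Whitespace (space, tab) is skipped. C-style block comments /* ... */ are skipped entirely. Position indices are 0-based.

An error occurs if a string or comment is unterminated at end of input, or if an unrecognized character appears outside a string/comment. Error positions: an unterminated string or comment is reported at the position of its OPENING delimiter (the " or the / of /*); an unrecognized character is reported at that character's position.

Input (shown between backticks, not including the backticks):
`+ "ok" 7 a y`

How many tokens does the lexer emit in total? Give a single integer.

pos=0: emit PLUS '+'
pos=2: enter STRING mode
pos=2: emit STR "ok" (now at pos=6)
pos=7: emit NUM '7' (now at pos=8)
pos=9: emit ID 'a' (now at pos=10)
pos=11: emit ID 'y' (now at pos=12)
DONE. 5 tokens: [PLUS, STR, NUM, ID, ID]

Answer: 5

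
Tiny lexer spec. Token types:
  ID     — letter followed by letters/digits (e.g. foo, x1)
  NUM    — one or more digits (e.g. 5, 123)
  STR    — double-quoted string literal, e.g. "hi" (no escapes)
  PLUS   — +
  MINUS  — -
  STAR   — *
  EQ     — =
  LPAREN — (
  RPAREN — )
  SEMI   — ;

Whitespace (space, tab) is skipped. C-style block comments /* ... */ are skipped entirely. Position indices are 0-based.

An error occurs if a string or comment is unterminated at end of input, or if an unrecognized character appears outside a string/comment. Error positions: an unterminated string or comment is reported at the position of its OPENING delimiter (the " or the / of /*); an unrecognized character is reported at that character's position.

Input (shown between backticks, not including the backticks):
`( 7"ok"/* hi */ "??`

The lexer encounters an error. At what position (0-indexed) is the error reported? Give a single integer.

pos=0: emit LPAREN '('
pos=2: emit NUM '7' (now at pos=3)
pos=3: enter STRING mode
pos=3: emit STR "ok" (now at pos=7)
pos=7: enter COMMENT mode (saw '/*')
exit COMMENT mode (now at pos=15)
pos=16: enter STRING mode
pos=16: ERROR — unterminated string

Answer: 16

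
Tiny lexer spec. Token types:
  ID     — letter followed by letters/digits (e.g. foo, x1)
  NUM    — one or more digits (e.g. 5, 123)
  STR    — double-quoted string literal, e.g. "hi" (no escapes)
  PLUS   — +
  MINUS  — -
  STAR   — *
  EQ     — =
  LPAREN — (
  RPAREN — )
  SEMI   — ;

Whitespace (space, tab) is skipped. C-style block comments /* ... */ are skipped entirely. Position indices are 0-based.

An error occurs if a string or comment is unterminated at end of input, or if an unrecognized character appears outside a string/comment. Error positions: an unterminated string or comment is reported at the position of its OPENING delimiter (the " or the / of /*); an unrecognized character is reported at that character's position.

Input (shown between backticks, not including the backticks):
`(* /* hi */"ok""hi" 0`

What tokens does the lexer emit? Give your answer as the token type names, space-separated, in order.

Answer: LPAREN STAR STR STR NUM

Derivation:
pos=0: emit LPAREN '('
pos=1: emit STAR '*'
pos=3: enter COMMENT mode (saw '/*')
exit COMMENT mode (now at pos=11)
pos=11: enter STRING mode
pos=11: emit STR "ok" (now at pos=15)
pos=15: enter STRING mode
pos=15: emit STR "hi" (now at pos=19)
pos=20: emit NUM '0' (now at pos=21)
DONE. 5 tokens: [LPAREN, STAR, STR, STR, NUM]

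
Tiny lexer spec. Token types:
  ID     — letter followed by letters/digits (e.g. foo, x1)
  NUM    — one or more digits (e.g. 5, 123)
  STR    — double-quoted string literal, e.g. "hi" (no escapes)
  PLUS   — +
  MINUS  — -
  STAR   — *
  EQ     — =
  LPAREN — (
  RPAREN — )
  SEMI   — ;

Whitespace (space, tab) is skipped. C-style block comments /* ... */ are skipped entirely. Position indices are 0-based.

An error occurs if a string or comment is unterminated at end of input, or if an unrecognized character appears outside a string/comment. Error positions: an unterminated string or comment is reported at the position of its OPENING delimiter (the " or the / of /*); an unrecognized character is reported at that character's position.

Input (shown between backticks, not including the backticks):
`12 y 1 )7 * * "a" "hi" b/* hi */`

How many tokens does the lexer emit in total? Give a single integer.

pos=0: emit NUM '12' (now at pos=2)
pos=3: emit ID 'y' (now at pos=4)
pos=5: emit NUM '1' (now at pos=6)
pos=7: emit RPAREN ')'
pos=8: emit NUM '7' (now at pos=9)
pos=10: emit STAR '*'
pos=12: emit STAR '*'
pos=14: enter STRING mode
pos=14: emit STR "a" (now at pos=17)
pos=18: enter STRING mode
pos=18: emit STR "hi" (now at pos=22)
pos=23: emit ID 'b' (now at pos=24)
pos=24: enter COMMENT mode (saw '/*')
exit COMMENT mode (now at pos=32)
DONE. 10 tokens: [NUM, ID, NUM, RPAREN, NUM, STAR, STAR, STR, STR, ID]

Answer: 10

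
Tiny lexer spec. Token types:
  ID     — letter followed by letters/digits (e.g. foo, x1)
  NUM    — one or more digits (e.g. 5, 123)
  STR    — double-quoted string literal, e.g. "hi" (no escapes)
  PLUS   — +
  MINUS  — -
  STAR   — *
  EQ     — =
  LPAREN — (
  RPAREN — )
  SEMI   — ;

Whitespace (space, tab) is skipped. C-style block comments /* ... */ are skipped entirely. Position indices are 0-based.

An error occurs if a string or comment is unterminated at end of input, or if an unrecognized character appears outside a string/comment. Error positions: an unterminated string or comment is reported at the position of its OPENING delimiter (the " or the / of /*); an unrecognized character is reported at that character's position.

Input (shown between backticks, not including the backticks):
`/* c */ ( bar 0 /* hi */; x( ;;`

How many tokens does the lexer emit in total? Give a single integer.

pos=0: enter COMMENT mode (saw '/*')
exit COMMENT mode (now at pos=7)
pos=8: emit LPAREN '('
pos=10: emit ID 'bar' (now at pos=13)
pos=14: emit NUM '0' (now at pos=15)
pos=16: enter COMMENT mode (saw '/*')
exit COMMENT mode (now at pos=24)
pos=24: emit SEMI ';'
pos=26: emit ID 'x' (now at pos=27)
pos=27: emit LPAREN '('
pos=29: emit SEMI ';'
pos=30: emit SEMI ';'
DONE. 8 tokens: [LPAREN, ID, NUM, SEMI, ID, LPAREN, SEMI, SEMI]

Answer: 8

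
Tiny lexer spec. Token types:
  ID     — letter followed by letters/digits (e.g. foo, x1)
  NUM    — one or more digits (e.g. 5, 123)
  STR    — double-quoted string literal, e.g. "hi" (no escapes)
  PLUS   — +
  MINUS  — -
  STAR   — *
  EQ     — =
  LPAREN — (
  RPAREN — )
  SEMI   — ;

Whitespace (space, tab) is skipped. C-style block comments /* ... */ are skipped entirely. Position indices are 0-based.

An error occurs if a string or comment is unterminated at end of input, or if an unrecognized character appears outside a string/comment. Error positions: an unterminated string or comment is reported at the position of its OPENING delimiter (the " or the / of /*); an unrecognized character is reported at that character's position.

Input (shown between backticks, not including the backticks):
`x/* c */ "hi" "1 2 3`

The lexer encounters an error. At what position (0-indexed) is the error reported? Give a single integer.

pos=0: emit ID 'x' (now at pos=1)
pos=1: enter COMMENT mode (saw '/*')
exit COMMENT mode (now at pos=8)
pos=9: enter STRING mode
pos=9: emit STR "hi" (now at pos=13)
pos=14: enter STRING mode
pos=14: ERROR — unterminated string

Answer: 14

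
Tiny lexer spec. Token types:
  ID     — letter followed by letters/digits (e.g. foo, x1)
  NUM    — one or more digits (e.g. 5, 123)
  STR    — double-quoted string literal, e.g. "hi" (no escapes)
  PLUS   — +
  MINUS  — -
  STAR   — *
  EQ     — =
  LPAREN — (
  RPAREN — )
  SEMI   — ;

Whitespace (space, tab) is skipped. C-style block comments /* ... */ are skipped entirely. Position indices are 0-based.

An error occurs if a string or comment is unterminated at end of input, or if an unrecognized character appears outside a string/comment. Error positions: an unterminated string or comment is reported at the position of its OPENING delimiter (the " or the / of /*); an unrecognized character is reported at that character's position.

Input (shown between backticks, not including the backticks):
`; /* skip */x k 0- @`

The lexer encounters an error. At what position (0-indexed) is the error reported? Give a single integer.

pos=0: emit SEMI ';'
pos=2: enter COMMENT mode (saw '/*')
exit COMMENT mode (now at pos=12)
pos=12: emit ID 'x' (now at pos=13)
pos=14: emit ID 'k' (now at pos=15)
pos=16: emit NUM '0' (now at pos=17)
pos=17: emit MINUS '-'
pos=19: ERROR — unrecognized char '@'

Answer: 19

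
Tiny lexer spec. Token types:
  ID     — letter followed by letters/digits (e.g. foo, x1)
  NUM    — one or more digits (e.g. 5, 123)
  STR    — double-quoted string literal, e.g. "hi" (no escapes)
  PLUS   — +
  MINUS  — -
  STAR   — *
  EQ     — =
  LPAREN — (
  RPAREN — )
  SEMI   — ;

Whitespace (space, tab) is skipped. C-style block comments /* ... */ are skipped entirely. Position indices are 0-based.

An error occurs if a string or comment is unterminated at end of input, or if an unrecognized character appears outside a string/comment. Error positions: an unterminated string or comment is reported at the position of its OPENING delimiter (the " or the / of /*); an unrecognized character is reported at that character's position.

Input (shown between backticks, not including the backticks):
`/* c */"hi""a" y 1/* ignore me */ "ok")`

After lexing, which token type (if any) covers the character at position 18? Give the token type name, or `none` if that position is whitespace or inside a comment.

Answer: none

Derivation:
pos=0: enter COMMENT mode (saw '/*')
exit COMMENT mode (now at pos=7)
pos=7: enter STRING mode
pos=7: emit STR "hi" (now at pos=11)
pos=11: enter STRING mode
pos=11: emit STR "a" (now at pos=14)
pos=15: emit ID 'y' (now at pos=16)
pos=17: emit NUM '1' (now at pos=18)
pos=18: enter COMMENT mode (saw '/*')
exit COMMENT mode (now at pos=33)
pos=34: enter STRING mode
pos=34: emit STR "ok" (now at pos=38)
pos=38: emit RPAREN ')'
DONE. 6 tokens: [STR, STR, ID, NUM, STR, RPAREN]
Position 18: char is '/' -> none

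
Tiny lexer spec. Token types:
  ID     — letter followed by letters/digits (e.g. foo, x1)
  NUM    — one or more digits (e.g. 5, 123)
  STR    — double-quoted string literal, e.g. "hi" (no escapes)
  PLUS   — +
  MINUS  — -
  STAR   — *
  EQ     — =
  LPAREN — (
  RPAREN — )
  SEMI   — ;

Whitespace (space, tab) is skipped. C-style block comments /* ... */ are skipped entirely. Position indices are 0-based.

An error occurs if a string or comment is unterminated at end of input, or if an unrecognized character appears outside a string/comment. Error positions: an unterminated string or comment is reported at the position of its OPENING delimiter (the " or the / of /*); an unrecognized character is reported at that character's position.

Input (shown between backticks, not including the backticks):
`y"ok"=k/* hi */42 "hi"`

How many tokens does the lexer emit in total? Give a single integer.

pos=0: emit ID 'y' (now at pos=1)
pos=1: enter STRING mode
pos=1: emit STR "ok" (now at pos=5)
pos=5: emit EQ '='
pos=6: emit ID 'k' (now at pos=7)
pos=7: enter COMMENT mode (saw '/*')
exit COMMENT mode (now at pos=15)
pos=15: emit NUM '42' (now at pos=17)
pos=18: enter STRING mode
pos=18: emit STR "hi" (now at pos=22)
DONE. 6 tokens: [ID, STR, EQ, ID, NUM, STR]

Answer: 6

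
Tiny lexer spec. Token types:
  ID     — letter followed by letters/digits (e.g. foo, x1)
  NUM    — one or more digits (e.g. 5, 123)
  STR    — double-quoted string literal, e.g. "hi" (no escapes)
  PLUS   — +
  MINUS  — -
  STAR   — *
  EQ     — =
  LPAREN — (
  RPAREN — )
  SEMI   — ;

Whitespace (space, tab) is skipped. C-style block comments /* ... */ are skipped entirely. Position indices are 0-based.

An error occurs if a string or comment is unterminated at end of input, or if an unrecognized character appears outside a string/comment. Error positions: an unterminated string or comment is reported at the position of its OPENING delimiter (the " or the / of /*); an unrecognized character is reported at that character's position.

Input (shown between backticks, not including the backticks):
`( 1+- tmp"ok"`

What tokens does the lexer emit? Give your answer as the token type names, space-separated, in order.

pos=0: emit LPAREN '('
pos=2: emit NUM '1' (now at pos=3)
pos=3: emit PLUS '+'
pos=4: emit MINUS '-'
pos=6: emit ID 'tmp' (now at pos=9)
pos=9: enter STRING mode
pos=9: emit STR "ok" (now at pos=13)
DONE. 6 tokens: [LPAREN, NUM, PLUS, MINUS, ID, STR]

Answer: LPAREN NUM PLUS MINUS ID STR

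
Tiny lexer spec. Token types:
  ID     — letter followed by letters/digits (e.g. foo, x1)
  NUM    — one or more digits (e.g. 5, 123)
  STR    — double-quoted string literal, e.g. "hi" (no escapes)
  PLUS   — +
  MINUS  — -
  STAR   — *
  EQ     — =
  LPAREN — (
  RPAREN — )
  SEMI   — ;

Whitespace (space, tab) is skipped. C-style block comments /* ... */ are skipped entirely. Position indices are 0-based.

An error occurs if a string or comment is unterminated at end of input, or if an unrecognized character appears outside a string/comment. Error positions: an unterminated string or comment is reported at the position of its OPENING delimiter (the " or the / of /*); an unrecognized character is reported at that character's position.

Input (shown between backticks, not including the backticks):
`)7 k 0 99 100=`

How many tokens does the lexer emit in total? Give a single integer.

pos=0: emit RPAREN ')'
pos=1: emit NUM '7' (now at pos=2)
pos=3: emit ID 'k' (now at pos=4)
pos=5: emit NUM '0' (now at pos=6)
pos=7: emit NUM '99' (now at pos=9)
pos=10: emit NUM '100' (now at pos=13)
pos=13: emit EQ '='
DONE. 7 tokens: [RPAREN, NUM, ID, NUM, NUM, NUM, EQ]

Answer: 7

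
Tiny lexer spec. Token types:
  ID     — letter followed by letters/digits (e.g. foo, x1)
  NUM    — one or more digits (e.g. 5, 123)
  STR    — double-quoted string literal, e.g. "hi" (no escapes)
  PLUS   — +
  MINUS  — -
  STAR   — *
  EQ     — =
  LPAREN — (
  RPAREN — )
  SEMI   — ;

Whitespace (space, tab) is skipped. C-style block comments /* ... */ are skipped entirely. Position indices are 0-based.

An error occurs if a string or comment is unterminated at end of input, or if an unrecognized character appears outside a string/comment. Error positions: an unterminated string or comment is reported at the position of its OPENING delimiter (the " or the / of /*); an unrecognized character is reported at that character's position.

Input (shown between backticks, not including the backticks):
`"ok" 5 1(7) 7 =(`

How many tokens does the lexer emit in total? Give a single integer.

Answer: 9

Derivation:
pos=0: enter STRING mode
pos=0: emit STR "ok" (now at pos=4)
pos=5: emit NUM '5' (now at pos=6)
pos=7: emit NUM '1' (now at pos=8)
pos=8: emit LPAREN '('
pos=9: emit NUM '7' (now at pos=10)
pos=10: emit RPAREN ')'
pos=12: emit NUM '7' (now at pos=13)
pos=14: emit EQ '='
pos=15: emit LPAREN '('
DONE. 9 tokens: [STR, NUM, NUM, LPAREN, NUM, RPAREN, NUM, EQ, LPAREN]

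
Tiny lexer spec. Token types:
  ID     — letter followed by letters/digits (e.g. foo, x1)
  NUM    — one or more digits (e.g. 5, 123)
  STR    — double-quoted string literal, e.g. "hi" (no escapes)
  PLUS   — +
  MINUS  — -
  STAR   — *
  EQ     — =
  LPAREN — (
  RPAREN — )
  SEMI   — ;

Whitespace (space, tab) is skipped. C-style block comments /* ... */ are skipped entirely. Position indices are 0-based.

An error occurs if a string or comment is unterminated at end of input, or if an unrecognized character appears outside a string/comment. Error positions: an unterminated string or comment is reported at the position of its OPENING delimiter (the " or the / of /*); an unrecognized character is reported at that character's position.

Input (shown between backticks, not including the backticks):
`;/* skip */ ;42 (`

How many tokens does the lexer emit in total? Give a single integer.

Answer: 4

Derivation:
pos=0: emit SEMI ';'
pos=1: enter COMMENT mode (saw '/*')
exit COMMENT mode (now at pos=11)
pos=12: emit SEMI ';'
pos=13: emit NUM '42' (now at pos=15)
pos=16: emit LPAREN '('
DONE. 4 tokens: [SEMI, SEMI, NUM, LPAREN]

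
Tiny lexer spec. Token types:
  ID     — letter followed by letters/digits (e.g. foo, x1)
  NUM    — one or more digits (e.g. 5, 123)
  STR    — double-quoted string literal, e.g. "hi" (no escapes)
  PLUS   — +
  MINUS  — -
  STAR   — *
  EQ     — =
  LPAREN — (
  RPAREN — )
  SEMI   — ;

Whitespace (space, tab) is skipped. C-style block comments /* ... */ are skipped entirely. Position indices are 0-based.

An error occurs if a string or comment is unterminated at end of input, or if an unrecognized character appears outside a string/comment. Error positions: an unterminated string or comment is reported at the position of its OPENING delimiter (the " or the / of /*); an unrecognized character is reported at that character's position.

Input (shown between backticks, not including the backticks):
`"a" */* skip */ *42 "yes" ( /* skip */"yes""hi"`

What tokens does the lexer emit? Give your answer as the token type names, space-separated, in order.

pos=0: enter STRING mode
pos=0: emit STR "a" (now at pos=3)
pos=4: emit STAR '*'
pos=5: enter COMMENT mode (saw '/*')
exit COMMENT mode (now at pos=15)
pos=16: emit STAR '*'
pos=17: emit NUM '42' (now at pos=19)
pos=20: enter STRING mode
pos=20: emit STR "yes" (now at pos=25)
pos=26: emit LPAREN '('
pos=28: enter COMMENT mode (saw '/*')
exit COMMENT mode (now at pos=38)
pos=38: enter STRING mode
pos=38: emit STR "yes" (now at pos=43)
pos=43: enter STRING mode
pos=43: emit STR "hi" (now at pos=47)
DONE. 8 tokens: [STR, STAR, STAR, NUM, STR, LPAREN, STR, STR]

Answer: STR STAR STAR NUM STR LPAREN STR STR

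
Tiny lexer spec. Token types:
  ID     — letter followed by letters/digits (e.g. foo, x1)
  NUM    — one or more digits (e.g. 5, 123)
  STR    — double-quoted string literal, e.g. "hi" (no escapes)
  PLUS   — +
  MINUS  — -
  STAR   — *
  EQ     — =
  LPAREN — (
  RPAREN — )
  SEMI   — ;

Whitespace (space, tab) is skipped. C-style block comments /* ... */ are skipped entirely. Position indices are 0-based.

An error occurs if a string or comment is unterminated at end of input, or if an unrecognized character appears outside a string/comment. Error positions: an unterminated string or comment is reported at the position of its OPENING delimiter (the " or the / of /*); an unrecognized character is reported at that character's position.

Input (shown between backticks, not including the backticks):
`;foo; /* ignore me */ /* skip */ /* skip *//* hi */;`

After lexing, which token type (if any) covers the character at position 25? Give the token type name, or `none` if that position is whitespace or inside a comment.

Answer: none

Derivation:
pos=0: emit SEMI ';'
pos=1: emit ID 'foo' (now at pos=4)
pos=4: emit SEMI ';'
pos=6: enter COMMENT mode (saw '/*')
exit COMMENT mode (now at pos=21)
pos=22: enter COMMENT mode (saw '/*')
exit COMMENT mode (now at pos=32)
pos=33: enter COMMENT mode (saw '/*')
exit COMMENT mode (now at pos=43)
pos=43: enter COMMENT mode (saw '/*')
exit COMMENT mode (now at pos=51)
pos=51: emit SEMI ';'
DONE. 4 tokens: [SEMI, ID, SEMI, SEMI]
Position 25: char is 's' -> none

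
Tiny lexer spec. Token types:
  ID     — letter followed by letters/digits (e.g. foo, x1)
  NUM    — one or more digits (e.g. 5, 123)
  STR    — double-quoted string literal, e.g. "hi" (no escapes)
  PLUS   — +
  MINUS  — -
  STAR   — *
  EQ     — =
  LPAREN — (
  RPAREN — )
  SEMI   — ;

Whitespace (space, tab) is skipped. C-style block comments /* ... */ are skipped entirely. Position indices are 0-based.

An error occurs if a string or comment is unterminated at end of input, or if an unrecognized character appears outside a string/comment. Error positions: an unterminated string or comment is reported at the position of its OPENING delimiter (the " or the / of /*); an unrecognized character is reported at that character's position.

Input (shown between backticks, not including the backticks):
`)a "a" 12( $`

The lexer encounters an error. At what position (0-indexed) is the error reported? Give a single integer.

pos=0: emit RPAREN ')'
pos=1: emit ID 'a' (now at pos=2)
pos=3: enter STRING mode
pos=3: emit STR "a" (now at pos=6)
pos=7: emit NUM '12' (now at pos=9)
pos=9: emit LPAREN '('
pos=11: ERROR — unrecognized char '$'

Answer: 11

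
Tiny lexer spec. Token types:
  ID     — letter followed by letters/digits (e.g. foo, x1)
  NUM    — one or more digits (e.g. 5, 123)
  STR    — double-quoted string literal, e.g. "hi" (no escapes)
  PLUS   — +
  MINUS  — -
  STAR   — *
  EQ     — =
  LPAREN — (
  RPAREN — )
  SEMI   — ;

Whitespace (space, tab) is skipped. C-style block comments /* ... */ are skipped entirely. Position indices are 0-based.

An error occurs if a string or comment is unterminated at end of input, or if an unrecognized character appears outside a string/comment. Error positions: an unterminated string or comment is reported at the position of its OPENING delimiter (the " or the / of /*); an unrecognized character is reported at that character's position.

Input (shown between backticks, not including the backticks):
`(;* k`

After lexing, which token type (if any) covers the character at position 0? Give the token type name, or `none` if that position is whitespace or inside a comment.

pos=0: emit LPAREN '('
pos=1: emit SEMI ';'
pos=2: emit STAR '*'
pos=4: emit ID 'k' (now at pos=5)
DONE. 4 tokens: [LPAREN, SEMI, STAR, ID]
Position 0: char is '(' -> LPAREN

Answer: LPAREN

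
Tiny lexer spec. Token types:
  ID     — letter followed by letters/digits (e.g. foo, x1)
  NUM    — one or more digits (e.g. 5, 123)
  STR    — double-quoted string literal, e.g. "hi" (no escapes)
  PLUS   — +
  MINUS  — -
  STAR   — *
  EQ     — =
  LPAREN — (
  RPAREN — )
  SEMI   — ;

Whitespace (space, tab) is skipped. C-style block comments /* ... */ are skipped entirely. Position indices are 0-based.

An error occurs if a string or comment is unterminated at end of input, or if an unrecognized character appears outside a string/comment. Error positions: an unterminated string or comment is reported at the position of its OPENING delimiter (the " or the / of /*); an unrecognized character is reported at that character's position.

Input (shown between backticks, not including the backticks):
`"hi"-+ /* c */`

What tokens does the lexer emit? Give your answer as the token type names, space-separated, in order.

pos=0: enter STRING mode
pos=0: emit STR "hi" (now at pos=4)
pos=4: emit MINUS '-'
pos=5: emit PLUS '+'
pos=7: enter COMMENT mode (saw '/*')
exit COMMENT mode (now at pos=14)
DONE. 3 tokens: [STR, MINUS, PLUS]

Answer: STR MINUS PLUS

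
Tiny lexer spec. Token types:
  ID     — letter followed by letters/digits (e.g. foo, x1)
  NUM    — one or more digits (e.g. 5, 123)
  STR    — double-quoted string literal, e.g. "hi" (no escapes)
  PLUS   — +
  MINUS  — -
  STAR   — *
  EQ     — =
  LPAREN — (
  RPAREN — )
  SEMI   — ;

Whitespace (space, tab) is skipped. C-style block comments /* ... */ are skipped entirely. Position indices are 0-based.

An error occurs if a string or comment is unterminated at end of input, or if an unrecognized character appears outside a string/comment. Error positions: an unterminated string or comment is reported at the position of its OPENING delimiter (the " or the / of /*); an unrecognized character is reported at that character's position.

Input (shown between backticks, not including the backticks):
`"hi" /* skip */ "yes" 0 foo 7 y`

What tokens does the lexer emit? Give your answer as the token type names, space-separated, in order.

Answer: STR STR NUM ID NUM ID

Derivation:
pos=0: enter STRING mode
pos=0: emit STR "hi" (now at pos=4)
pos=5: enter COMMENT mode (saw '/*')
exit COMMENT mode (now at pos=15)
pos=16: enter STRING mode
pos=16: emit STR "yes" (now at pos=21)
pos=22: emit NUM '0' (now at pos=23)
pos=24: emit ID 'foo' (now at pos=27)
pos=28: emit NUM '7' (now at pos=29)
pos=30: emit ID 'y' (now at pos=31)
DONE. 6 tokens: [STR, STR, NUM, ID, NUM, ID]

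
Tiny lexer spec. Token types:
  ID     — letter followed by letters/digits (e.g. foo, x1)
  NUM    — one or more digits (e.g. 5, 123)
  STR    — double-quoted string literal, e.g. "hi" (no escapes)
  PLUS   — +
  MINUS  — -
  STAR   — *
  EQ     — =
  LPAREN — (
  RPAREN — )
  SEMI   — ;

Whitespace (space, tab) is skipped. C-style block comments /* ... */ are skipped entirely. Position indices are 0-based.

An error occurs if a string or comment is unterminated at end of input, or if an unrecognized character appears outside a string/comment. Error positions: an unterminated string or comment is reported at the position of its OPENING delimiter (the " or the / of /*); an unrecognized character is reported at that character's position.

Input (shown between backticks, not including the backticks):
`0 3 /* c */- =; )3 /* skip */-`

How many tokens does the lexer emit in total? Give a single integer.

pos=0: emit NUM '0' (now at pos=1)
pos=2: emit NUM '3' (now at pos=3)
pos=4: enter COMMENT mode (saw '/*')
exit COMMENT mode (now at pos=11)
pos=11: emit MINUS '-'
pos=13: emit EQ '='
pos=14: emit SEMI ';'
pos=16: emit RPAREN ')'
pos=17: emit NUM '3' (now at pos=18)
pos=19: enter COMMENT mode (saw '/*')
exit COMMENT mode (now at pos=29)
pos=29: emit MINUS '-'
DONE. 8 tokens: [NUM, NUM, MINUS, EQ, SEMI, RPAREN, NUM, MINUS]

Answer: 8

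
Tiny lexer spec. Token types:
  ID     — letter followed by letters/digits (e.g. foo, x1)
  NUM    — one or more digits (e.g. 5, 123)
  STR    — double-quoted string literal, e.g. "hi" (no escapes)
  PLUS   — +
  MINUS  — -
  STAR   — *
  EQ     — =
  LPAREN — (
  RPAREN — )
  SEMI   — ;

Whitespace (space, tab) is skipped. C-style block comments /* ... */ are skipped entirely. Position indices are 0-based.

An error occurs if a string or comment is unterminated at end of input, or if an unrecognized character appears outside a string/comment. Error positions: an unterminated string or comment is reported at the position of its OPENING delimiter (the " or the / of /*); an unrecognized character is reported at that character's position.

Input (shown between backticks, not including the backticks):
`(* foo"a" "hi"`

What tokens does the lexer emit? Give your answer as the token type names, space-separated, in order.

Answer: LPAREN STAR ID STR STR

Derivation:
pos=0: emit LPAREN '('
pos=1: emit STAR '*'
pos=3: emit ID 'foo' (now at pos=6)
pos=6: enter STRING mode
pos=6: emit STR "a" (now at pos=9)
pos=10: enter STRING mode
pos=10: emit STR "hi" (now at pos=14)
DONE. 5 tokens: [LPAREN, STAR, ID, STR, STR]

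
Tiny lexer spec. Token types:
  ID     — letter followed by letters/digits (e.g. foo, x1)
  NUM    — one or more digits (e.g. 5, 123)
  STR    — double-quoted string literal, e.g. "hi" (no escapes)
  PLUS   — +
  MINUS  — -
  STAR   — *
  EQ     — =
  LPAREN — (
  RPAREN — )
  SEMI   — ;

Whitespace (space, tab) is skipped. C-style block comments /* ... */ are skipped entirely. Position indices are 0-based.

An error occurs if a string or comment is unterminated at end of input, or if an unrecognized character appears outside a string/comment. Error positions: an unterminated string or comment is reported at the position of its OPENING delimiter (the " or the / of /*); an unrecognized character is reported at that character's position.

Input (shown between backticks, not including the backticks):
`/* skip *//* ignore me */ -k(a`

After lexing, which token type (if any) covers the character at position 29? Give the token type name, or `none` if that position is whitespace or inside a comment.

pos=0: enter COMMENT mode (saw '/*')
exit COMMENT mode (now at pos=10)
pos=10: enter COMMENT mode (saw '/*')
exit COMMENT mode (now at pos=25)
pos=26: emit MINUS '-'
pos=27: emit ID 'k' (now at pos=28)
pos=28: emit LPAREN '('
pos=29: emit ID 'a' (now at pos=30)
DONE. 4 tokens: [MINUS, ID, LPAREN, ID]
Position 29: char is 'a' -> ID

Answer: ID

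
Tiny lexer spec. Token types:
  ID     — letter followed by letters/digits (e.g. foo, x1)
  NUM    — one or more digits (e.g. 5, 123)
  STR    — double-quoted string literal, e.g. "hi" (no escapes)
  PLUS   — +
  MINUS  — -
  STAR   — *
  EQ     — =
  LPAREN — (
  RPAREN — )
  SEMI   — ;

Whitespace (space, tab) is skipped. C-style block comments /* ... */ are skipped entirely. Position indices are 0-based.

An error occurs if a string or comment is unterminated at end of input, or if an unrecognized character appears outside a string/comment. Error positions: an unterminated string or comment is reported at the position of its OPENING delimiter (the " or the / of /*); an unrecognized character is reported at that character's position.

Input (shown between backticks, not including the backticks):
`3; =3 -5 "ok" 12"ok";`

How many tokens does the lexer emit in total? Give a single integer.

pos=0: emit NUM '3' (now at pos=1)
pos=1: emit SEMI ';'
pos=3: emit EQ '='
pos=4: emit NUM '3' (now at pos=5)
pos=6: emit MINUS '-'
pos=7: emit NUM '5' (now at pos=8)
pos=9: enter STRING mode
pos=9: emit STR "ok" (now at pos=13)
pos=14: emit NUM '12' (now at pos=16)
pos=16: enter STRING mode
pos=16: emit STR "ok" (now at pos=20)
pos=20: emit SEMI ';'
DONE. 10 tokens: [NUM, SEMI, EQ, NUM, MINUS, NUM, STR, NUM, STR, SEMI]

Answer: 10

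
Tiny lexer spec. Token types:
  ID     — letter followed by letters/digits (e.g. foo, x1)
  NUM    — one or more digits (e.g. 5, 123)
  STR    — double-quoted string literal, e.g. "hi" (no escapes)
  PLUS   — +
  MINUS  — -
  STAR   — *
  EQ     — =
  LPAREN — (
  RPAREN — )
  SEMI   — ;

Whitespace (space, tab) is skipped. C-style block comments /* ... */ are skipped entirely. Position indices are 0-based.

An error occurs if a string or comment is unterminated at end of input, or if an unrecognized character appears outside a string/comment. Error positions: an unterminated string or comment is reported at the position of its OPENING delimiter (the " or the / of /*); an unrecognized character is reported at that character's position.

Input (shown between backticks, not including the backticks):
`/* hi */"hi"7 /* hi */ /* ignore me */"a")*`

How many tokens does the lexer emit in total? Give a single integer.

Answer: 5

Derivation:
pos=0: enter COMMENT mode (saw '/*')
exit COMMENT mode (now at pos=8)
pos=8: enter STRING mode
pos=8: emit STR "hi" (now at pos=12)
pos=12: emit NUM '7' (now at pos=13)
pos=14: enter COMMENT mode (saw '/*')
exit COMMENT mode (now at pos=22)
pos=23: enter COMMENT mode (saw '/*')
exit COMMENT mode (now at pos=38)
pos=38: enter STRING mode
pos=38: emit STR "a" (now at pos=41)
pos=41: emit RPAREN ')'
pos=42: emit STAR '*'
DONE. 5 tokens: [STR, NUM, STR, RPAREN, STAR]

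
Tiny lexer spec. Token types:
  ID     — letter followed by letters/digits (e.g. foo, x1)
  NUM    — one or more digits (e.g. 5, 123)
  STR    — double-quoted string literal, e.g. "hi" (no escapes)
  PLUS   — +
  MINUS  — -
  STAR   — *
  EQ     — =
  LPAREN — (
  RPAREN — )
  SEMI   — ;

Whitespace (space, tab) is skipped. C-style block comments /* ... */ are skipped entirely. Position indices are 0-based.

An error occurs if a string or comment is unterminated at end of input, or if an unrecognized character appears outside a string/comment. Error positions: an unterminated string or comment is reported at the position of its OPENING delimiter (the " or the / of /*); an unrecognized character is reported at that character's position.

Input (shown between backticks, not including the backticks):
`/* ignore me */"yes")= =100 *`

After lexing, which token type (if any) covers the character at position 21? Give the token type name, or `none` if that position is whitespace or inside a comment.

pos=0: enter COMMENT mode (saw '/*')
exit COMMENT mode (now at pos=15)
pos=15: enter STRING mode
pos=15: emit STR "yes" (now at pos=20)
pos=20: emit RPAREN ')'
pos=21: emit EQ '='
pos=23: emit EQ '='
pos=24: emit NUM '100' (now at pos=27)
pos=28: emit STAR '*'
DONE. 6 tokens: [STR, RPAREN, EQ, EQ, NUM, STAR]
Position 21: char is '=' -> EQ

Answer: EQ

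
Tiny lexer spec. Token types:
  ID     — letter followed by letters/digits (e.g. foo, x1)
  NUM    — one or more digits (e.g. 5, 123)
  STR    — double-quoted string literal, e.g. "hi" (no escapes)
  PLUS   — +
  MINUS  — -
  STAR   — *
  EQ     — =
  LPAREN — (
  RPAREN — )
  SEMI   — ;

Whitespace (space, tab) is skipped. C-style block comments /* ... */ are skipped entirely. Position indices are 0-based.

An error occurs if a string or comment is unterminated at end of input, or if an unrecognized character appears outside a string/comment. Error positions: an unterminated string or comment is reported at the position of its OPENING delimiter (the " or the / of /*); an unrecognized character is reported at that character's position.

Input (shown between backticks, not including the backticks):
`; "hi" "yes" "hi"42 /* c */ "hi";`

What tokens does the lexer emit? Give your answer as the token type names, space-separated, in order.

pos=0: emit SEMI ';'
pos=2: enter STRING mode
pos=2: emit STR "hi" (now at pos=6)
pos=7: enter STRING mode
pos=7: emit STR "yes" (now at pos=12)
pos=13: enter STRING mode
pos=13: emit STR "hi" (now at pos=17)
pos=17: emit NUM '42' (now at pos=19)
pos=20: enter COMMENT mode (saw '/*')
exit COMMENT mode (now at pos=27)
pos=28: enter STRING mode
pos=28: emit STR "hi" (now at pos=32)
pos=32: emit SEMI ';'
DONE. 7 tokens: [SEMI, STR, STR, STR, NUM, STR, SEMI]

Answer: SEMI STR STR STR NUM STR SEMI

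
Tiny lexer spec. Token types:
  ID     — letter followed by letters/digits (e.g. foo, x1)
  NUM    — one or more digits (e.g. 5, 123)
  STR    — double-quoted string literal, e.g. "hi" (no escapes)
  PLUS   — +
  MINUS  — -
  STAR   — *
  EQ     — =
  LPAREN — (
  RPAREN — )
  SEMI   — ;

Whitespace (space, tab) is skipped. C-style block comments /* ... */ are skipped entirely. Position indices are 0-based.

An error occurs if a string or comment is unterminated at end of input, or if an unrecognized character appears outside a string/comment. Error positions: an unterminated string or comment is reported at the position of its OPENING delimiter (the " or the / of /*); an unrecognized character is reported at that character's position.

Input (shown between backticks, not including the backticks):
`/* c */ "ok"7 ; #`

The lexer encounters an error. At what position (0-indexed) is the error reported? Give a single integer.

pos=0: enter COMMENT mode (saw '/*')
exit COMMENT mode (now at pos=7)
pos=8: enter STRING mode
pos=8: emit STR "ok" (now at pos=12)
pos=12: emit NUM '7' (now at pos=13)
pos=14: emit SEMI ';'
pos=16: ERROR — unrecognized char '#'

Answer: 16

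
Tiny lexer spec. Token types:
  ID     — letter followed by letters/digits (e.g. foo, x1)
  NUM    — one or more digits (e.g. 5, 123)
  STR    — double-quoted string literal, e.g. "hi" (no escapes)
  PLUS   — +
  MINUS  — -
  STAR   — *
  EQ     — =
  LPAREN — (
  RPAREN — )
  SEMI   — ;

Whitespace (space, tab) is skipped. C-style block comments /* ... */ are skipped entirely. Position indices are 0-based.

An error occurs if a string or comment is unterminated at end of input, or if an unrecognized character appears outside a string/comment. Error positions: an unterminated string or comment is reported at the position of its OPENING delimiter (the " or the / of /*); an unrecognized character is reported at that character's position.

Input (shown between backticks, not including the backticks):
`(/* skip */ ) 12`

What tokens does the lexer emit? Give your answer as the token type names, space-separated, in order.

Answer: LPAREN RPAREN NUM

Derivation:
pos=0: emit LPAREN '('
pos=1: enter COMMENT mode (saw '/*')
exit COMMENT mode (now at pos=11)
pos=12: emit RPAREN ')'
pos=14: emit NUM '12' (now at pos=16)
DONE. 3 tokens: [LPAREN, RPAREN, NUM]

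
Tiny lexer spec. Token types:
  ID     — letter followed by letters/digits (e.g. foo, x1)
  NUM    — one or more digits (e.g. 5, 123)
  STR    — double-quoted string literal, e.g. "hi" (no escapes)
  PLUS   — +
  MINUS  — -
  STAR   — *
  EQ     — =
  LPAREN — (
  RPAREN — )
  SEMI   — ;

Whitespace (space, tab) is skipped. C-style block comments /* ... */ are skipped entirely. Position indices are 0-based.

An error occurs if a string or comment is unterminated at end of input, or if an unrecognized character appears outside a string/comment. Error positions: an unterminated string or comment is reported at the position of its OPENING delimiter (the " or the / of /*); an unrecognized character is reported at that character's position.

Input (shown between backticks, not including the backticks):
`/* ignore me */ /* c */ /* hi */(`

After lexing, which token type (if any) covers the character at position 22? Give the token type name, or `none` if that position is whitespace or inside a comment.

pos=0: enter COMMENT mode (saw '/*')
exit COMMENT mode (now at pos=15)
pos=16: enter COMMENT mode (saw '/*')
exit COMMENT mode (now at pos=23)
pos=24: enter COMMENT mode (saw '/*')
exit COMMENT mode (now at pos=32)
pos=32: emit LPAREN '('
DONE. 1 tokens: [LPAREN]
Position 22: char is '/' -> none

Answer: none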